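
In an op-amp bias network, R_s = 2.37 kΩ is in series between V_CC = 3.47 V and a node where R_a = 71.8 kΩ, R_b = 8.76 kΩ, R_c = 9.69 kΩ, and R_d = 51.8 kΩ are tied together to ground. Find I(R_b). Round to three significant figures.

Combine the parallel branches: R_p = (1/71.8 + 1/8.76 + 1/9.69 + 1/51.8)⁻¹ = 3.991 kΩ.
V_A by voltage divider: V_A = 3.47 × 3.991/(2.37 + 3.991) = 2.177 V.
Branch current I = V_A/R_b = 2.177/8.76 = 0.2485 mA.

I ≈ 0.249 mA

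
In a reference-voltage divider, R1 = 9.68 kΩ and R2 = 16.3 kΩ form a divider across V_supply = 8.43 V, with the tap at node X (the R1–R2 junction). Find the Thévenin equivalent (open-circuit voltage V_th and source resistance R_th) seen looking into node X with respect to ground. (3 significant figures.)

V_th ≈ 5.29 V, R_th ≈ 6.07 kΩ

With X open, the divider is unloaded: V_th = 8.43 × 16.3/25.98 = 5.289 V.
With V_supply suppressed (replaced by a short), R_th = R1 ‖ R2 = (9.680 × 16.3)/(9.680 + 16.3) = 6.073 kΩ.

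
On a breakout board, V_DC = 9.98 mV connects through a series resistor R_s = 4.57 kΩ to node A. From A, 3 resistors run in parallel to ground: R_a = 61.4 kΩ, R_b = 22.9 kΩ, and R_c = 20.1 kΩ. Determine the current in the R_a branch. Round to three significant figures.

I ≈ 0.108 µA

Combine the parallel branches: R_p = (1/61.4 + 1/22.9 + 1/20.1)⁻¹ = 9.115 kΩ.
Node voltage V_A = V_DC · R_p/(R_s + R_p) = 9.98 × 0.6661 = 6.647 mV.
I(R_a) = V_A / R_a = 6.647/61.4 = 0.1083 µA.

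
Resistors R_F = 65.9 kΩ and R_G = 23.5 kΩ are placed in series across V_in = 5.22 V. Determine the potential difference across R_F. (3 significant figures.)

Series total: ΣR = 65.9 + 23.5 = 89.40 kΩ.
Voltage divider: V = V_in · (65.90 / 89.40) = 5.22 × 0.7371 = 3.848 V.

V ≈ 3.85 V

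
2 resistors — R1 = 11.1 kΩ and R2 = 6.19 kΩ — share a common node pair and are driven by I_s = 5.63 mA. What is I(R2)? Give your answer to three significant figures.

I ≈ 3.61 mA

For two parallel branches, I_k = I_s · (other R)/(sum of R).
I(R2) = 5.63 × 11.1/(11.1 + 6.19) = 5.63 × 0.6420 = 3.614 mA.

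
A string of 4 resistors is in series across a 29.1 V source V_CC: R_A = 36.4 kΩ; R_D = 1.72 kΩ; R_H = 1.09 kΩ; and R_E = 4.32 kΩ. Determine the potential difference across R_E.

V ≈ 2.89 V

ΣR = 36.4 + 1.72 + 1.09 + 4.32 = 43.53 kΩ.
V = V_CC · R/ΣR = 29.1 × 0.09924 = 2.888 V.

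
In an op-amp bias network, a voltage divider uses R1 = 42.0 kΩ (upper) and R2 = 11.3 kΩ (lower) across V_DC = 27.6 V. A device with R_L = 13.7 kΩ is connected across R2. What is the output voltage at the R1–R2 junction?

First combine the lower leg with the load: R2 ‖ R_L = 6.192 kΩ.
Now apply the divider: V_out = 27.6 × 0.1285 = 3.546 V.
(Unloaded it would be 5.85 V; the load pulls it down.)

V_out ≈ 3.55 V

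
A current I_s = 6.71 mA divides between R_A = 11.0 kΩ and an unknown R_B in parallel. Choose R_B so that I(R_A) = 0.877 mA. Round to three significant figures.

In a two-way split, I_A/I_s = R_B/(R_A + R_B).
With f = 0.1307, R_B = R_A · f/(1−f) = 11.0 × 0.1504 = 1.654 kΩ.

R_B ≈ 1.65 kΩ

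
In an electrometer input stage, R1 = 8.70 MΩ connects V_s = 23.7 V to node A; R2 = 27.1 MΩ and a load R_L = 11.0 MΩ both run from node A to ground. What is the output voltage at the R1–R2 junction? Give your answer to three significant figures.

V_out ≈ 11.2 V

The load sits in parallel with R2, giving an effective lower resistance R2' = R2·R_L/(R2+R_L) = 7.824 MΩ.
Now apply the divider: V_out = 23.7 × 0.4735 = 11.22 V.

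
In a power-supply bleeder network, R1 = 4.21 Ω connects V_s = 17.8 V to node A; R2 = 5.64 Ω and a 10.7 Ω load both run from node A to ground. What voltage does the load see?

V_out ≈ 8.32 V

R2 ‖ R_L = (5.64 × 10.7)/(5.64 + 10.7) = 3.693 Ω.
Then V_out = V_s · R2'/(R1 + R2') = 17.8 × 3.693/7.903 = 8.318 V.
(Unloaded it would be 10.2 V; the load pulls it down.)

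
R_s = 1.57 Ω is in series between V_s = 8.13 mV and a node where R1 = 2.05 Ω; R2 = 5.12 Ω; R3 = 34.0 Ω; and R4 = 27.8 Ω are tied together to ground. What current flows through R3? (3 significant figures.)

I ≈ 0.110 mA

Parallel bank: R_p = 1/(1/2.05 + 1/5.12 + 1/34.0 + 1/27.8) = 1.336 Ω.
V_A = 8.13 × 1.336/2.906 = 3.738 mV.
I(R3) = V_A / R3 = 3.738/34.0 = 0.1099 mA.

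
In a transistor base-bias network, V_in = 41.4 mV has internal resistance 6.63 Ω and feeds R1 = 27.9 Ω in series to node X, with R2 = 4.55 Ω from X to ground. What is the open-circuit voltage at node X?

V_th ≈ 4.82 mV

R1' = 6.63 + 27.9 = 34.53 Ω (source resistance + R1).
With X open, the divider is unloaded: V_th = 41.4 × 4.55/39.08 = 4.820 mV.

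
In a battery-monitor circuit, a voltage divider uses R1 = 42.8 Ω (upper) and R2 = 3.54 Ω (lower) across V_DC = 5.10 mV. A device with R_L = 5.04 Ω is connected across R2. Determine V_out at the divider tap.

V_out ≈ 0.236 mV

The load sits in parallel with R2, giving an effective lower resistance R2' = R2·R_L/(R2+R_L) = 2.079 Ω.
Then V_out = V_DC · R2'/(R1 + R2') = 5.10 × 2.079/44.88 = 0.2363 mV.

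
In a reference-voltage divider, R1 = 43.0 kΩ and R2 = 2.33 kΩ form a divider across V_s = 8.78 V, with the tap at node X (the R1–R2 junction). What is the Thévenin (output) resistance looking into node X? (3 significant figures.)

R_th ≈ 2.21 kΩ

With V_s suppressed (replaced by a short), R_th = R1 ‖ R2 = (43.00 × 2.33)/(43.00 + 2.33) = 2.210 kΩ.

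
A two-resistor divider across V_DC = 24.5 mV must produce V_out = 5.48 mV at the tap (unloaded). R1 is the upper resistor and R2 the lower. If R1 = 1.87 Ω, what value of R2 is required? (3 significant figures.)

R2 ≈ 0.539 Ω

The divider ratio is R2/(R1+R2) = 5.48/24.5 = 0.2237.
Rearranging, R2 = R1·k/(1−k) = 1.87 × 0.2881 = 0.5388 Ω.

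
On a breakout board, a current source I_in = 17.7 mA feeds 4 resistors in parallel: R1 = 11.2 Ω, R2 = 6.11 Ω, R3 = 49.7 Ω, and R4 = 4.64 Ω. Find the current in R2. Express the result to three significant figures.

I ≈ 5.93 mA

Conductances: ΣG = 1/11.2 + 1/6.11 + 1/49.7 + 1/4.64 = 0.4886 (1/Ω).
R2 takes the fraction G_k/ΣG = 0.1637/0.4886 = 0.3350, so I = 17.7 × 0.3350 = 5.929 mA.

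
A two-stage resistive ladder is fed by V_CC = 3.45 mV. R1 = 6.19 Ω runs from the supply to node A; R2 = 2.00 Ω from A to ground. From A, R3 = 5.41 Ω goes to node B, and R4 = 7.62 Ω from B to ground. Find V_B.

V_B ≈ 0.441 mV

Looking into the second stage from A: R3 + R4 = 13.03 Ω appears in parallel with R2.
R2 ‖ (R3+R4) = 1.734 Ω.
So V_A = 3.45 × 0.2188 = 0.7549 mV.
V_B = V_A × 0.5848 = 0.4415 mV.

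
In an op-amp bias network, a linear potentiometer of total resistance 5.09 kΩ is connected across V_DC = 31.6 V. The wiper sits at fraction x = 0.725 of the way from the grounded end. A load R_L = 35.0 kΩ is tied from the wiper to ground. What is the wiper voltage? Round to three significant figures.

V_out ≈ 22.3 V

The pot divides into 1.400 kΩ above the wiper and 3.690 kΩ below.
Lower segment in parallel with the load: 3.690 ‖ 35.0 = 3.338 kΩ.
V_out = 31.6 × 3.338/(1.400 + 3.338) = 22.26 V.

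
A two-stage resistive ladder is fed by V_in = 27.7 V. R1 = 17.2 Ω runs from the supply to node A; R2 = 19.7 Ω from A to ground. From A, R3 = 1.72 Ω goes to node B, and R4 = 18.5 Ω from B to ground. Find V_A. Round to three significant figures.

V_A ≈ 10.2 V

Node A sees R2 in parallel with the series input of stage 2, R3 + R4 = 20.22 Ω.
R2 ‖ (R3+R4) = 9.978 Ω.
First divider: V_A = V_in · 9.978/(17.2 + 9.978) = 10.17 V.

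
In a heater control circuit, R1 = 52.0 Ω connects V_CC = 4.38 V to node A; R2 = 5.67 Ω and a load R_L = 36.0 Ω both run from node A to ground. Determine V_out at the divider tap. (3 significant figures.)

First combine the lower leg with the load: R2 ‖ R_L = 4.898 Ω.
Then V_out = V_CC · R2'/(R1 + R2') = 4.38 × 4.898/56.90 = 0.3771 V.
(Unloaded it would be 0.431 V; the load pulls it down.)

V_out ≈ 0.377 V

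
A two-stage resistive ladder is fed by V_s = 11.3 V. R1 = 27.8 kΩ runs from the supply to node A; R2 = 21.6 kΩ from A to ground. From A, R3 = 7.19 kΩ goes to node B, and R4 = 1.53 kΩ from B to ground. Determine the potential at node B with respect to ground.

V_B ≈ 0.362 V

The second stage (R3 + R4 = 8.720 kΩ) loads node A in parallel with R2.
Effective lower resistance at A: R2 ‖ 8.720 = 6.212 kΩ.
So V_A = 11.3 × 0.1826 = 2.064 V.
Then the unloaded second divider: V_B = V_A × R4/(R3+R4) = 2.064 × 0.1755 = 0.3621 V.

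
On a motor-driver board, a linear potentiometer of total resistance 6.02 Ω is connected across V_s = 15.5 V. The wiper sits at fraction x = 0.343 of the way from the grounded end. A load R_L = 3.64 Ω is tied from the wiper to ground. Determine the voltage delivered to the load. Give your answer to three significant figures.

V_out ≈ 3.87 V

The pot divides into 3.955 Ω above the wiper and 2.065 Ω below.
Lower segment in parallel with the load: 2.065 ‖ 3.64 = 1.317 Ω.
V_out = 15.5 × 1.317/(3.955 + 1.317) = 3.873 V.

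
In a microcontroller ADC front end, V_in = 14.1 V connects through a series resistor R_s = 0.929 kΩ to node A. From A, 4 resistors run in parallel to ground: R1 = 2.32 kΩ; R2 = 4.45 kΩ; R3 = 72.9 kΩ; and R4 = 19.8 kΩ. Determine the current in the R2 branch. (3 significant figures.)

Equivalent of the parallel group: R_p = 1.389 kΩ.
V_A = 14.1 × 1.389/2.318 = 8.449 V.
I(R2) = V_A / R2 = 8.449/4.45 = 1.899 mA.
(Equivalently: I_total = 6.083 mA, then current-divider fraction G_k/ΣG = 0.3121.)

I ≈ 1.90 mA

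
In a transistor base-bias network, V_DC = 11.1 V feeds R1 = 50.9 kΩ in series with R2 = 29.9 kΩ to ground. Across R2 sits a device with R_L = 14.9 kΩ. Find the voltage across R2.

V_out ≈ 1.81 V

First combine the lower leg with the load: R2 ‖ R_L = 9.944 kΩ.
Now apply the divider: V_out = 11.1 × 0.1634 = 1.814 V.
(Unloaded it would be 4.11 V; the load pulls it down.)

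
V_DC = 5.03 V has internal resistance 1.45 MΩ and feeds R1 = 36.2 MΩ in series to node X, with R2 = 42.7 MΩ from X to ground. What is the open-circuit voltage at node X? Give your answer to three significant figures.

R1' = 1.45 + 36.2 = 37.65 MΩ (source resistance + R1).
With X open, the divider is unloaded: V_th = 5.03 × 42.7/80.35 = 2.673 V.

V_th ≈ 2.67 V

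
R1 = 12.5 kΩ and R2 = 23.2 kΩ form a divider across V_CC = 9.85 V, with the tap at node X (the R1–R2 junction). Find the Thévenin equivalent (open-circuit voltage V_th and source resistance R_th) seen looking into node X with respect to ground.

With X open, the divider is unloaded: V_th = 9.85 × 23.2/35.70 = 6.401 V.
Looking into X with the source shorted: R_th = R1·R2/(R1+R2) = 12.50 × 23.2/35.70 = 8.123 kΩ.

V_th ≈ 6.40 V, R_th ≈ 8.12 kΩ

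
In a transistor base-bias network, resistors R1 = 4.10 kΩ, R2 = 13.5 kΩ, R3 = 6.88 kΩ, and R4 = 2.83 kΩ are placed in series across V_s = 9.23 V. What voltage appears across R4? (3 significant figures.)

Total series resistance ΣR = 4.10 + 13.5 + 6.88 + 2.83 = 27.31 kΩ.
By the voltage-divider rule, V = 9.23 × 2.830/27.31 = 0.9565 V.

V ≈ 0.956 V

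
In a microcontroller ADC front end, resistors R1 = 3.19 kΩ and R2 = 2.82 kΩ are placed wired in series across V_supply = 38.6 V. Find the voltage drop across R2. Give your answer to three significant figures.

Series total: ΣR = 3.19 + 2.82 = 6.010 kΩ.
By the voltage-divider rule, V = 38.6 × 2.820/6.010 = 18.11 V.

V ≈ 18.1 V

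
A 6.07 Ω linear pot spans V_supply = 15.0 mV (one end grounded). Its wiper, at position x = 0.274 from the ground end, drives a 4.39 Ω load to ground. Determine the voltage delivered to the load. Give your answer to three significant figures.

V_out ≈ 3.22 mV

Split the track: R_lower = x·R_p = 1.663 Ω, R_upper = (1−x)·R_p = 4.407 Ω.
R_L loads the lower segment: effective lower R = 1.206 Ω.
Then V_out = V_supply · 1.206/(4.407 + 1.206) = 3.223 mV.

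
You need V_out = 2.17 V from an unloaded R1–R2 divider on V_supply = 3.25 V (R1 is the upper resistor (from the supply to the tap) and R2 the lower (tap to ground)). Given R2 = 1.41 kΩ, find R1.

R1 ≈ 0.702 kΩ

Required fraction k = V_out/V_supply = 0.6677.
R1 = R2·(1/k − 1) = 1.41 × 0.4977 = 0.7018 kΩ.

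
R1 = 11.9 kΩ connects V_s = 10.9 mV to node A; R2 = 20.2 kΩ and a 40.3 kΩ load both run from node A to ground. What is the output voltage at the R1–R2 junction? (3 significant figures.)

The load sits in parallel with R2, giving an effective lower resistance R2' = R2·R_L/(R2+R_L) = 13.46 kΩ.
Now apply the divider: V_out = 10.9 × 0.5307 = 5.784 mV.

V_out ≈ 5.78 mV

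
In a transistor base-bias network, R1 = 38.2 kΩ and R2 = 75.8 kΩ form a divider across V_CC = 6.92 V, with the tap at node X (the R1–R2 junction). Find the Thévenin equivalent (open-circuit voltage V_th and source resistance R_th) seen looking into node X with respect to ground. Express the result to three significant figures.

With X open, the divider is unloaded: V_th = 6.92 × 75.8/114.0 = 4.601 V.
Looking into X with the source shorted: R_th = R1·R2/(R1+R2) = 38.20 × 75.8/114.0 = 25.40 kΩ.

V_th ≈ 4.60 V, R_th ≈ 25.4 kΩ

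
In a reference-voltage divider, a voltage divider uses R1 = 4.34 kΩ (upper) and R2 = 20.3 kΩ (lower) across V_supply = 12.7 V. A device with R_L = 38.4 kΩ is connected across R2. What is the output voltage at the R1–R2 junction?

R2 ‖ R_L = (20.3 × 38.4)/(20.3 + 38.4) = 13.28 kΩ.
Then V_out = V_supply · R2'/(R1 + R2') = 12.7 × 13.28/17.62 = 9.572 V.
(Unloaded it would be 10.5 V; the load pulls it down.)

V_out ≈ 9.57 V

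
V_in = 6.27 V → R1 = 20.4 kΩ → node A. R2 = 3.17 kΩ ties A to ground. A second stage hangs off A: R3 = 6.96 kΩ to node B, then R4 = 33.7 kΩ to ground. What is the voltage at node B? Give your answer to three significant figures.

V_B ≈ 0.655 V

The second stage (R3 + R4 = 40.66 kΩ) loads node A in parallel with R2.
R2 ‖ (R3+R4) = 2.941 kΩ.
V_A = 6.27 × 2.941/(20.4 + 2.941) = 0.7900 V.
Stage 2 is unloaded, so V_B = V_A · R4/(R3+R4) = 0.7900 × 33.7/40.66 = 0.6547 V.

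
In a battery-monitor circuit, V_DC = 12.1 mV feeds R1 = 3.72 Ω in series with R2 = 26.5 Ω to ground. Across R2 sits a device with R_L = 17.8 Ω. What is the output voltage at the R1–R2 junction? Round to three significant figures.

First combine the lower leg with the load: R2 ‖ R_L = 10.65 Ω.
Now apply the divider: V_out = 12.1 × 0.7411 = 8.967 mV.

V_out ≈ 8.97 mV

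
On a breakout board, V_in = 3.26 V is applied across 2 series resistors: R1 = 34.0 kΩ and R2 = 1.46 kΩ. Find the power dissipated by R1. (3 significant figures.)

The common current is I = 3.26/35.46 = 0.09193 mA.
P = I²R = 0.008452 × 34.0 = 0.2874 mW.

P ≈ 0.287 mW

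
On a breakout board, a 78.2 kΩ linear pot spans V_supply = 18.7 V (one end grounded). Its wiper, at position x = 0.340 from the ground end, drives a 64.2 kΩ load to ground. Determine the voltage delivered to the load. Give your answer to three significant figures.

V_out ≈ 4.99 V

The pot divides into 51.61 kΩ above the wiper and 26.59 kΩ below.
Lower segment in parallel with the load: 26.59 ‖ 64.2 = 18.80 kΩ.
Loaded-divider output: V_out = 18.7 × 0.2670 = 4.993 V.
(Unloaded: V_out = x·V_supply = 6.36 V.)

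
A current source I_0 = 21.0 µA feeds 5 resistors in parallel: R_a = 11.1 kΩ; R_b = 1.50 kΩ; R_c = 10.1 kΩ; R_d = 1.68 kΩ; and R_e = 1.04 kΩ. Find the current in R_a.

I ≈ 0.784 µA

ΣG = 1/11.1 + 1/1.50 + 1/10.1 + 1/1.68 + 1/1.04 = 2.413.
R_a takes the fraction G_k/ΣG = 0.09009/2.413 = 0.03734, so I = 21.0 × 0.03734 = 0.7842 µA.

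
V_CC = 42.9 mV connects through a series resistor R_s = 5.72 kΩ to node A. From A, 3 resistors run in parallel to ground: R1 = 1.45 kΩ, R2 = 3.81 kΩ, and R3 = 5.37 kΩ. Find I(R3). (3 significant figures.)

I ≈ 1.06 µA

Equivalent of the parallel group: R_p = 0.8785 kΩ.
Node voltage V_A = V_CC · R_p/(R_s + R_p) = 42.9 × 0.1331 = 5.711 mV.
Branch current I = V_A/R3 = 5.711/5.37 = 1.064 µA.
(Check via current divider: I_total = 6.502 µA; share G_k/ΣG = 0.1636 → same result.)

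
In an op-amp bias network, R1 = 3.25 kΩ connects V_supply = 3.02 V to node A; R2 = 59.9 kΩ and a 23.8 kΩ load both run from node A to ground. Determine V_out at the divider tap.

First combine the lower leg with the load: R2 ‖ R_L = 17.03 kΩ.
Voltage divider with the loaded lower leg: V_out = 3.02 × 17.03/(3.25 + 17.03) = 3.02 × 0.8398 = 2.536 V.
(Unloaded it would be 2.86 V; the load pulls it down.)

V_out ≈ 2.54 V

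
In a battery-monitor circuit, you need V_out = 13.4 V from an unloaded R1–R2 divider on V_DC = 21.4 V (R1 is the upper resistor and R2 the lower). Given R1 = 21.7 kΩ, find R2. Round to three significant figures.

R2 ≈ 36.3 kΩ

V_out/V_DC = R2/(R1+R2) = 0.6262.
R2 = R1 · 0.6262/(1 − 0.6262) = 36.35 kΩ.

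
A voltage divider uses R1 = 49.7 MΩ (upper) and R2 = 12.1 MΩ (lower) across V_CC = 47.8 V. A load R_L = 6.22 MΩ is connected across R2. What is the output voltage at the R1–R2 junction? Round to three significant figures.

First combine the lower leg with the load: R2 ‖ R_L = 4.108 MΩ.
Then V_out = V_CC · R2'/(R1 + R2') = 47.8 × 4.108/53.81 = 3.649 V.

V_out ≈ 3.65 V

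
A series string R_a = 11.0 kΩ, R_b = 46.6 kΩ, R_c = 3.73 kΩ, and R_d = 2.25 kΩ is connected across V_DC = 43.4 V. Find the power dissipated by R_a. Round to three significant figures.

The common current is I = 43.4/63.58 = 0.6826 mA.
P = I²R = 0.4659 × 11.0 = 5.125 mW.

P ≈ 5.13 mW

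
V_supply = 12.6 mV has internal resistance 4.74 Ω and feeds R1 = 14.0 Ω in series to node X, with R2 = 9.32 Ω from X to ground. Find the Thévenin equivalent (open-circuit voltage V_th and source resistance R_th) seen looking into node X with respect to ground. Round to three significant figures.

V_th ≈ 4.19 mV, R_th ≈ 6.22 Ω

R1' = 4.74 + 14.0 = 18.74 Ω (source resistance + R1).
V_th is the unloaded tap voltage: V_supply · R2/(R1'+R2) = 12.6 × 0.3321 = 4.185 mV.
Zeroing V_supply shorts the top of R1' to ground, so R_th = R1' ‖ R2 = 6.224 Ω.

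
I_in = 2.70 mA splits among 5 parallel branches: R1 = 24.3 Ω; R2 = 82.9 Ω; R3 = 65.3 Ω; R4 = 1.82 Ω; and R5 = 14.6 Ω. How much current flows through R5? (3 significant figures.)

I ≈ 0.269 mA

Total conductance ΣG = 1/24.3 + 1/82.9 + 1/65.3 + 1/1.82 + 1/14.6 = 0.6865 (units of 1/Ω).
By the current-divider rule, I = I_in · G_k/ΣG = 2.70 × 0.09978 = 0.2694 mA.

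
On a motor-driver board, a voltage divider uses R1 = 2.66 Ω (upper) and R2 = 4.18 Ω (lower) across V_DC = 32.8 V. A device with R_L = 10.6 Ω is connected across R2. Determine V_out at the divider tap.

V_out ≈ 17.4 V

The load sits in parallel with R2, giving an effective lower resistance R2' = R2·R_L/(R2+R_L) = 2.998 Ω.
Voltage divider with the loaded lower leg: V_out = 32.8 × 2.998/(2.66 + 2.998) = 32.8 × 0.5299 = 17.38 V.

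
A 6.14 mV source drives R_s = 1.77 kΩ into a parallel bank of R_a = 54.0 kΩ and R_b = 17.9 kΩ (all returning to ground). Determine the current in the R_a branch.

Parallel bank: R_p = 1/(1/54.0 + 1/17.9) = 13.44 kΩ.
Node voltage V_A = V_CC · R_p/(R_s + R_p) = 6.14 × 0.8837 = 5.426 mV.
I(R_a) = V_A / R_a = 5.426/54.0 = 0.1005 µA.

I ≈ 0.100 µA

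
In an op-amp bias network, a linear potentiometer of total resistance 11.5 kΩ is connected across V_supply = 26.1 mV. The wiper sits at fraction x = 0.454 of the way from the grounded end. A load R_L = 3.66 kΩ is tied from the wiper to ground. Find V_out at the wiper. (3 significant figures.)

V_out ≈ 6.66 mV

Lower segment x·R_p = 5.221 kΩ; upper segment (1−x)·R_p = 6.279 kΩ.
R_L loads the lower segment: effective lower R = 2.152 kΩ.
V_out = 26.1 × 2.152/(6.279 + 2.152) = 6.661 mV.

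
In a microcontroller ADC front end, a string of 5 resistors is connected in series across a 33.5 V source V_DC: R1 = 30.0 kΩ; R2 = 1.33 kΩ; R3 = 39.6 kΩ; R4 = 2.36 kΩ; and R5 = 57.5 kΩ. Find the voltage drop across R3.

V ≈ 10.1 V

ΣR = 30.0 + 1.33 + 39.6 + 2.36 + 57.5 = 130.8 kΩ.
V = V_DC · R/ΣR = 33.5 × 0.3028 = 10.14 V.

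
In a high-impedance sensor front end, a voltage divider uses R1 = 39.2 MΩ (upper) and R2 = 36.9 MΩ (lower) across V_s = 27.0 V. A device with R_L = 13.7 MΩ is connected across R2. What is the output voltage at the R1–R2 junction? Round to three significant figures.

First combine the lower leg with the load: R2 ‖ R_L = 9.991 MΩ.
Now apply the divider: V_out = 27.0 × 0.2031 = 5.484 V.

V_out ≈ 5.48 V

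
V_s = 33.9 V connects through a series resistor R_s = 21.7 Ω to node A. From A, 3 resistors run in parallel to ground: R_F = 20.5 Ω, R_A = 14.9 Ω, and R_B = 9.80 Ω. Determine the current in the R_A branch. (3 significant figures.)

Combine the parallel branches: R_p = (1/20.5 + 1/14.9 + 1/9.80)⁻¹ = 4.589 Ω.
V_A by voltage divider: V_A = 33.9 × 4.589/(21.7 + 4.589) = 5.917 V.
I(R_A) = V_A / R_A = 5.917/14.9 = 0.3971 A.
(Equivalently: I_total = 1.290 A, then current-divider fraction G_k/ΣG = 0.3080.)

I ≈ 0.397 A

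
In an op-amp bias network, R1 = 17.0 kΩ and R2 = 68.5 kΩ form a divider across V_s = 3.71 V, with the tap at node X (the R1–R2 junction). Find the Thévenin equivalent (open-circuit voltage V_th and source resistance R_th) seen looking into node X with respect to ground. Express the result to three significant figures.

V_th ≈ 2.97 V, R_th ≈ 13.6 kΩ

Open-circuit (no load on X): V_th = V_s · R2/(R1 + R2) = 3.71 × 68.5/(17.00 + 68.5) = 2.972 V.
With V_s suppressed (replaced by a short), R_th = R1 ‖ R2 = (17.00 × 68.5)/(17.00 + 68.5) = 13.62 kΩ.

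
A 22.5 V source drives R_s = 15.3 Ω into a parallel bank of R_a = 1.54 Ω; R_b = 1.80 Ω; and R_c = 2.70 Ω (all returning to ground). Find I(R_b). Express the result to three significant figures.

Combine the parallel branches: R_p = (1/1.54 + 1/1.80 + 1/2.70)⁻¹ = 0.6348 Ω.
V_A = 22.5 × 0.6348/15.93 = 0.8964 V.
Branch current I = V_A/R_b = 0.8964/1.80 = 0.4980 A.

I ≈ 0.498 A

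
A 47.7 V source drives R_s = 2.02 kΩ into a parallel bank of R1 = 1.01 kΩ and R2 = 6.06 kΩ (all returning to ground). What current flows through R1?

Parallel bank: R_p = 1/(1/1.01 + 1/6.06) = 0.8657 kΩ.
Node voltage V_A = V_DC · R_p/(R_s + R_p) = 47.7 × 0.3000 = 14.31 V.
I(R1) = V_A / R1 = 14.31/1.01 = 14.17 mA.

I ≈ 14.2 mA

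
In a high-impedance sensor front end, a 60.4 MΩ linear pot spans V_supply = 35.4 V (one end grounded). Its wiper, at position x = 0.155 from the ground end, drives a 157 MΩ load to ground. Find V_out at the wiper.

Split the track: R_lower = x·R_p = 9.362 MΩ, R_upper = (1−x)·R_p = 51.04 MΩ.
(x·R_p) ‖ R_L = 8.835 MΩ.
Loaded-divider output: V_out = 35.4 × 0.1476 = 5.224 V.
(Unloaded: V_out = x·V_supply = 5.49 V.)

V_out ≈ 5.22 V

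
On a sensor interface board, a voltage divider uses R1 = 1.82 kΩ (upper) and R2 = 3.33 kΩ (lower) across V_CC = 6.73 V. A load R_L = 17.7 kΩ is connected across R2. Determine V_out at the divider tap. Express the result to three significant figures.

V_out ≈ 4.08 V

First combine the lower leg with the load: R2 ‖ R_L = 2.803 kΩ.
Voltage divider with the loaded lower leg: V_out = 6.73 × 2.803/(1.82 + 2.803) = 6.73 × 0.6063 = 4.080 V.
(Unloaded it would be 4.35 V; the load pulls it down.)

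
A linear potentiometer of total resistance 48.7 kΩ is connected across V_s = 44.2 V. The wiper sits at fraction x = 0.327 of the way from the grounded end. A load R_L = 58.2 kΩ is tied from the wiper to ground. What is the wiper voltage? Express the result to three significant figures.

Split the track: R_lower = x·R_p = 15.92 kΩ, R_upper = (1−x)·R_p = 32.78 kΩ.
Lower segment in parallel with the load: 15.92 ‖ 58.2 = 12.50 kΩ.
V_out = 44.2 × 12.50/(32.78 + 12.50) = 12.21 V.

V_out ≈ 12.2 V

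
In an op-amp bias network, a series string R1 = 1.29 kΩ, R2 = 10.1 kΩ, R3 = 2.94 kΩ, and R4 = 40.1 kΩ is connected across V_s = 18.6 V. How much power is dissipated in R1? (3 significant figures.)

P ≈ 0.151 mW

The common current is I = 18.6/54.43 = 0.3417 mA.
P(R1) = I²·R1 = (0.3417)² × 1.29 = 0.1506 mW.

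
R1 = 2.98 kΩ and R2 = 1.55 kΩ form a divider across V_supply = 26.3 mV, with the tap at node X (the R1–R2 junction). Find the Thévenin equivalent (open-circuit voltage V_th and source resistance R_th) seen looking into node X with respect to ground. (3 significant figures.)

Open-circuit (no load on X): V_th = V_supply · R2/(R1 + R2) = 26.3 × 1.55/(2.980 + 1.55) = 8.999 mV.
Zeroing V_supply shorts the top of R1 to ground, so R_th = R1 ‖ R2 = 1.020 kΩ.

V_th ≈ 9.00 mV, R_th ≈ 1.02 kΩ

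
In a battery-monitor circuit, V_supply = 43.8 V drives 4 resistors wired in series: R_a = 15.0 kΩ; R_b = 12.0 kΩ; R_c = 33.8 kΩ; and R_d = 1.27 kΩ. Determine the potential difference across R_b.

ΣR = 15.0 + 12.0 + 33.8 + 1.27 = 62.07 kΩ.
By the voltage-divider rule, V = 43.8 × 12.00/62.07 = 8.468 V.

V ≈ 8.47 V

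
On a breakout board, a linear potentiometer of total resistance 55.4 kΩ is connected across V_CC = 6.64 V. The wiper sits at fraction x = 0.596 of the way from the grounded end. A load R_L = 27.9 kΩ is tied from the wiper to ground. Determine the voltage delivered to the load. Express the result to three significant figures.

V_out ≈ 2.68 V

Lower segment x·R_p = 33.02 kΩ; upper segment (1−x)·R_p = 22.38 kΩ.
Lower segment in parallel with the load: 33.02 ‖ 27.9 = 15.12 kΩ.
Then V_out = V_CC · 15.12/(22.38 + 15.12) = 2.677 V.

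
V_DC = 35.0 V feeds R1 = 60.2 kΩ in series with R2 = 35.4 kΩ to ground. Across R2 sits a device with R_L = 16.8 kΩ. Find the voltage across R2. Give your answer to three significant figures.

V_out ≈ 5.57 V

The load sits in parallel with R2, giving an effective lower resistance R2' = R2·R_L/(R2+R_L) = 11.39 kΩ.
Voltage divider with the loaded lower leg: V_out = 35.0 × 11.39/(60.2 + 11.39) = 35.0 × 0.1591 = 5.570 V.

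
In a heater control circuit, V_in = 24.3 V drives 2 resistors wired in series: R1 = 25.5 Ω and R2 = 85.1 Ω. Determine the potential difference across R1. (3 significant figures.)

V ≈ 5.60 V

Series total: ΣR = 25.5 + 85.1 = 110.6 Ω.
V = V_in · R/ΣR = 24.3 × 0.2306 = 5.603 V.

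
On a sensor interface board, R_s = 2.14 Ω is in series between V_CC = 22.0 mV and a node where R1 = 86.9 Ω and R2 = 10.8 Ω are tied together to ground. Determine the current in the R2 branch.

I ≈ 1.67 mA

Equivalent of the parallel group: R_p = 9.606 Ω.
Node voltage V_A = V_CC · R_p/(R_s + R_p) = 22.0 × 0.8178 = 17.99 mV.
I(R2) = V_A / R2 = 17.99/10.8 = 1.666 mA.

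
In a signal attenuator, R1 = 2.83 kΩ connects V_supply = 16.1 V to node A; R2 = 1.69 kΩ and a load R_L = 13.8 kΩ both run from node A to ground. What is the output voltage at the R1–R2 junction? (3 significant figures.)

The load sits in parallel with R2, giving an effective lower resistance R2' = R2·R_L/(R2+R_L) = 1.506 kΩ.
Now apply the divider: V_out = 16.1 × 0.3473 = 5.591 V.

V_out ≈ 5.59 V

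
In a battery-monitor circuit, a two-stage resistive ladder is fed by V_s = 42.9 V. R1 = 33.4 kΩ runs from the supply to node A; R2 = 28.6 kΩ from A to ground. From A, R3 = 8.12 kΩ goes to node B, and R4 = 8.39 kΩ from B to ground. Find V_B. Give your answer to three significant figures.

V_B ≈ 5.20 V

Looking into the second stage from A: R3 + R4 = 16.51 kΩ appears in parallel with R2.
Effective lower resistance at A: R2 ‖ 16.51 = 10.47 kΩ.
First divider: V_A = V_s · 10.47/(33.4 + 10.47) = 10.24 V.
Then the unloaded second divider: V_B = V_A × R4/(R3+R4) = 10.24 × 0.5082 = 5.202 V.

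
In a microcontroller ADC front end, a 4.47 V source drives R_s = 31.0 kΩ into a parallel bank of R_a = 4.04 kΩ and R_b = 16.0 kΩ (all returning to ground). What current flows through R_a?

Combine the parallel branches: R_p = (1/4.04 + 1/16.0)⁻¹ = 3.226 kΩ.
V_A by voltage divider: V_A = 4.47 × 3.226/(31.0 + 3.226) = 0.4213 V.
I(R_a) = V_A / R_a = 0.4213/4.04 = 0.1043 mA.
(Equivalently: I_total = 0.1306 mA, then current-divider fraction G_k/ΣG = 0.7984.)

I ≈ 0.104 mA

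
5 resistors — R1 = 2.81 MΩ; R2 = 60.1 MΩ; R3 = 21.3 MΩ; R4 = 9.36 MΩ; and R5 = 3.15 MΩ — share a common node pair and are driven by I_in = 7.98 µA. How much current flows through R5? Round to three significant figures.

I ≈ 3.00 µA

ΣG = 1/2.81 + 1/60.1 + 1/21.3 + 1/9.36 + 1/3.15 = 0.8438.
Current divider: I(R5) = I_in · G_k/ΣG = 7.98 × (0.3175/0.8438) = 7.98 × 0.3762 = 3.002 µA.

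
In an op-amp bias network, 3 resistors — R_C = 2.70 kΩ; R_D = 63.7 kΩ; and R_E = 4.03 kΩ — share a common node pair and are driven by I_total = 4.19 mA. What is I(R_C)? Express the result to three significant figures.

Conductances: ΣG = 1/2.70 + 1/63.7 + 1/4.03 = 0.6342 (1/kΩ).
By the current-divider rule, I = I_total · G_k/ΣG = 4.19 × 0.5840 = 2.447 mA.

I ≈ 2.45 mA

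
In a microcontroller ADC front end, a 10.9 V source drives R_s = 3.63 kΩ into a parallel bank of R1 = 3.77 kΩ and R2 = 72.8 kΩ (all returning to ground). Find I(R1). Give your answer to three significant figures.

I ≈ 1.44 mA

Combine the parallel branches: R_p = (1/3.77 + 1/72.8)⁻¹ = 3.584 kΩ.
Node voltage V_A = V_in · R_p/(R_s + R_p) = 10.9 × 0.4968 = 5.416 V.
Branch current I = V_A/R1 = 5.416/3.77 = 1.436 mA.
(Check via current divider: I_total = 1.511 mA; share G_k/ΣG = 0.9508 → same result.)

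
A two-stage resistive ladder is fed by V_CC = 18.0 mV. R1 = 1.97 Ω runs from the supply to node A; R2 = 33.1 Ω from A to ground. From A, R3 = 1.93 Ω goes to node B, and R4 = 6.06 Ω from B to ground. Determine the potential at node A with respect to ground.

V_A ≈ 13.8 mV

Looking into the second stage from A: R3 + R4 = 7.990 Ω appears in parallel with R2.
Effective lower resistance at A: R2 ‖ 7.990 = 6.436 Ω.
V_A = 18.0 × 6.436/(1.97 + 6.436) = 13.78 mV.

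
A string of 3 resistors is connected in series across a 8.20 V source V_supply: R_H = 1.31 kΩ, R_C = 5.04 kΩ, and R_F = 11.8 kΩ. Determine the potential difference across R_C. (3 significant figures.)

Total series resistance ΣR = 1.31 + 5.04 + 11.8 = 18.15 kΩ.
By the voltage-divider rule, V = 8.20 × 5.040/18.15 = 2.277 V.

V ≈ 2.28 V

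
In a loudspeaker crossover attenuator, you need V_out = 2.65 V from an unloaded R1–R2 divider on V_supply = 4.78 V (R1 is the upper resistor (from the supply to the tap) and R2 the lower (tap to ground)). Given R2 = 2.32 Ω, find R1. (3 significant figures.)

The divider ratio is R2/(R1+R2) = 2.65/4.78 = 0.5544.
R1 = R2·(1/k − 1) = 2.32 × 0.8038 = 1.865 Ω.

R1 ≈ 1.86 Ω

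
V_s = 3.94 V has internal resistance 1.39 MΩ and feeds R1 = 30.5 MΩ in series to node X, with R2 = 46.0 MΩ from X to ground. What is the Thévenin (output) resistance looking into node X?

R1' = 1.39 + 30.5 = 31.89 MΩ (source resistance + R1).
Looking into X with the source shorted: R_th = R1'·R2/(R1'+R2) = 31.89 × 46.0/77.89 = 18.83 MΩ.

R_th ≈ 18.8 MΩ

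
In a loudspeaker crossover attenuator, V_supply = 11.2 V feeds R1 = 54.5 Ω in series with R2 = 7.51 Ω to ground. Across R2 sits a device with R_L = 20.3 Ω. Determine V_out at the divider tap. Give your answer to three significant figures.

V_out ≈ 1.02 V

R2 ‖ R_L = (7.51 × 20.3)/(7.51 + 20.3) = 5.482 Ω.
Voltage divider with the loaded lower leg: V_out = 11.2 × 5.482/(54.5 + 5.482) = 11.2 × 0.09139 = 1.024 V.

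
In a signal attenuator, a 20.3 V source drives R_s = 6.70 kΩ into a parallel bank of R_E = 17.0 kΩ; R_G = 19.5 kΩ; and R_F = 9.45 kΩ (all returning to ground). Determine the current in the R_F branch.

I ≈ 0.878 mA

Parallel bank: R_p = 1/(1/17.0 + 1/19.5 + 1/9.45) = 4.631 kΩ.
Node voltage V_A = V_DC · R_p/(R_s + R_p) = 20.3 × 0.4087 = 8.297 V.
I(R_F) = V_A / R_F = 8.297/9.45 = 0.8780 mA.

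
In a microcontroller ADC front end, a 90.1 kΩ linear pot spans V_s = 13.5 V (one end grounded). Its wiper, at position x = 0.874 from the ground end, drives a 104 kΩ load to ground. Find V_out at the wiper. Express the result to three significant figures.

The pot divides into 11.35 kΩ above the wiper and 78.75 kΩ below.
(x·R_p) ‖ R_L = 44.81 kΩ.
V_out = 13.5 × 44.81/(11.35 + 44.81) = 10.77 V.

V_out ≈ 10.8 V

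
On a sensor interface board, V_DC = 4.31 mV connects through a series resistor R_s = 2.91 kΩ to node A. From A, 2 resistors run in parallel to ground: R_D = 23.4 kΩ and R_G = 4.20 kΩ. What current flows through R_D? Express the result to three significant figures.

I ≈ 0.101 µA

Combine the parallel branches: R_p = (1/23.4 + 1/4.20)⁻¹ = 3.561 kΩ.
Node voltage V_A = V_DC · R_p/(R_s + R_p) = 4.31 × 0.5503 = 2.372 mV.
Branch current I = V_A/R_D = 2.372/23.4 = 0.1014 µA.
(Equivalently: I_total = 0.6661 µA, then current-divider fraction G_k/ΣG = 0.1522.)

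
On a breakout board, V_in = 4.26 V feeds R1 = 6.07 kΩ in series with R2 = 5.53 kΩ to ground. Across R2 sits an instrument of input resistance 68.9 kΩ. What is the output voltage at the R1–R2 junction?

The load sits in parallel with R2, giving an effective lower resistance R2' = R2·R_L/(R2+R_L) = 5.119 kΩ.
Then V_out = V_in · R2'/(R1 + R2') = 4.26 × 5.119/11.19 = 1.949 V.

V_out ≈ 1.95 V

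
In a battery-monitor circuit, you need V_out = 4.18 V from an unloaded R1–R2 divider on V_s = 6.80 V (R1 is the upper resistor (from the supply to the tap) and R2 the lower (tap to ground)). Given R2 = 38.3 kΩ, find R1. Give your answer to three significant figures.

V_out/V_s = R2/(R1+R2) = 0.6147.
R1 = R2·(1/k − 1) = 38.3 × 0.6268 = 24.01 kΩ.

R1 ≈ 24.0 kΩ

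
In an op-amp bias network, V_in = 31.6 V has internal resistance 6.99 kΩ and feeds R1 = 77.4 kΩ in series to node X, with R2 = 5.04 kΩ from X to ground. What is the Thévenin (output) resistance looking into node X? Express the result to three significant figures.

R_th ≈ 4.76 kΩ

R1' = 6.99 + 77.4 = 84.39 kΩ (source resistance + R1).
With V_in suppressed (replaced by a short), R_th = R1' ‖ R2 = (84.39 × 5.04)/(84.39 + 5.04) = 4.756 kΩ.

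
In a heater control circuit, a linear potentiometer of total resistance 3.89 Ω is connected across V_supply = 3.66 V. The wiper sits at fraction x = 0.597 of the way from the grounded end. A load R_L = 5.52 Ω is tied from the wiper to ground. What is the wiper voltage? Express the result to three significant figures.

V_out ≈ 1.87 V

Split the track: R_lower = x·R_p = 2.322 Ω, R_upper = (1−x)·R_p = 1.568 Ω.
(x·R_p) ‖ R_L = 1.635 Ω.
V_out = 3.66 × 1.635/(1.568 + 1.635) = 1.868 V.
(Unloaded: V_out = x·V_supply = 2.19 V.)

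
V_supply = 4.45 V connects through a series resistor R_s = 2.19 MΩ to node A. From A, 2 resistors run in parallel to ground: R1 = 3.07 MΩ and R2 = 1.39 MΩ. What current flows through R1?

Equivalent of the parallel group: R_p = 0.9568 MΩ.
V_A by voltage divider: V_A = 4.45 × 0.9568/(2.19 + 0.9568) = 1.353 V.
Branch current I = V_A/R1 = 1.353/3.07 = 0.4407 µA.

I ≈ 0.441 µA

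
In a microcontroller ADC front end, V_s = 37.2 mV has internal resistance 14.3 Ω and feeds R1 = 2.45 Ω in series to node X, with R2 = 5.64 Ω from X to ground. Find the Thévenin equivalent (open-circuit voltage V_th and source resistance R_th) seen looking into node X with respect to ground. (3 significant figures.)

V_th ≈ 9.37 mV, R_th ≈ 4.22 Ω

R1' = 14.3 + 2.45 = 16.75 Ω (source resistance + R1).
V_th is the unloaded tap voltage: V_s · R2/(R1'+R2) = 37.2 × 0.2519 = 9.371 mV.
Looking into X with the source shorted: R_th = R1'·R2/(R1'+R2) = 16.75 × 5.64/22.39 = 4.219 Ω.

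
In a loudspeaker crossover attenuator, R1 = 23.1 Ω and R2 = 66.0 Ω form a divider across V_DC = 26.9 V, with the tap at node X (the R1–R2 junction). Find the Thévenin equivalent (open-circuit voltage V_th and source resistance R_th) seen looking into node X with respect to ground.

V_th ≈ 19.9 V, R_th ≈ 17.1 Ω

With X open, the divider is unloaded: V_th = 26.9 × 66.0/89.10 = 19.93 V.
With V_DC suppressed (replaced by a short), R_th = R1 ‖ R2 = (23.10 × 66.0)/(23.10 + 66.0) = 17.11 Ω.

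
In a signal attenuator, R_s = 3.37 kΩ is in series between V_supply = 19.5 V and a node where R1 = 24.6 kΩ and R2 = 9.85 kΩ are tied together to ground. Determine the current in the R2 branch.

Parallel bank: R_p = 1/(1/24.6 + 1/9.85) = 7.034 kΩ.
V_A = 19.5 × 7.034/10.40 = 13.18 V.
Branch current I = V_A/R2 = 13.18/9.85 = 1.338 mA.
(Equivalently: I_total = 1.874 mA, then current-divider fraction G_k/ΣG = 0.7141.)

I ≈ 1.34 mA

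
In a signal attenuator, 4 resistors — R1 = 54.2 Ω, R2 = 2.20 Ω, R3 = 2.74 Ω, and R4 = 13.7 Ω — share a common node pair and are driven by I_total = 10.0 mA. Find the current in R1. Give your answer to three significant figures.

I ≈ 0.203 mA

ΣG = 1/54.2 + 1/2.20 + 1/2.74 + 1/13.7 = 0.9110.
Current divider: I(R1) = I_total · G_k/ΣG = 10.0 × (0.01845/0.9110) = 10.0 × 0.02025 = 0.2025 mA.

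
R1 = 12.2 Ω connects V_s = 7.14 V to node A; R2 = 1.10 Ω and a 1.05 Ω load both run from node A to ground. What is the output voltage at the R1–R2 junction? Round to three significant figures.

V_out ≈ 0.301 V

The load sits in parallel with R2, giving an effective lower resistance R2' = R2·R_L/(R2+R_L) = 0.5372 Ω.
Now apply the divider: V_out = 7.14 × 0.04218 = 0.3011 V.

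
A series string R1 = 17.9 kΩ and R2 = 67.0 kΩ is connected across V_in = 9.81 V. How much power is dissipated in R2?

P ≈ 0.895 mW

Series current I = V_in/ΣR = 9.81/84.90 = 0.1155 mA.
P = I²R = 0.01335 × 67.0 = 0.8945 mW.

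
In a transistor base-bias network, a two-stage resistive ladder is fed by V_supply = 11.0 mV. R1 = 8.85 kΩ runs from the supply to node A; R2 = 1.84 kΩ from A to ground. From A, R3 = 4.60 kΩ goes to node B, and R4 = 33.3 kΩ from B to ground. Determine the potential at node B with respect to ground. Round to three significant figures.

V_B ≈ 1.60 mV

The second stage (R3 + R4 = 37.90 kΩ) loads node A in parallel with R2.
R2 ‖ (R3+R4) = 1.755 kΩ.
So V_A = 11.0 × 0.1655 = 1.820 mV.
Stage 2 is unloaded, so V_B = V_A · R4/(R3+R4) = 1.820 × 33.3/37.90 = 1.599 mV.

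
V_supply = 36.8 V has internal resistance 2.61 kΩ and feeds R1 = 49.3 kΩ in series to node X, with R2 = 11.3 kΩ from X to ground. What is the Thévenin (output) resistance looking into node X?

R_th ≈ 9.28 kΩ

R1' = 2.61 + 49.3 = 51.91 kΩ (source resistance + R1).
With V_supply suppressed (replaced by a short), R_th = R1' ‖ R2 = (51.91 × 11.3)/(51.91 + 11.3) = 9.280 kΩ.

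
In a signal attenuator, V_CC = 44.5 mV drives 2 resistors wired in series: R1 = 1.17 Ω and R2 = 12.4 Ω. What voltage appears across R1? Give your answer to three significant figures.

Series total: ΣR = 1.17 + 12.4 = 13.57 Ω.
V = V_CC · R/ΣR = 44.5 × 0.08622 = 3.837 mV.

V ≈ 3.84 mV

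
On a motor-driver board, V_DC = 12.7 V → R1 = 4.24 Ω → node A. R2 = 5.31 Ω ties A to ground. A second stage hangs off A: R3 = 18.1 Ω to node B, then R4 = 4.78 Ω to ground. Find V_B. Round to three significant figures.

V_B ≈ 1.34 V

Looking into the second stage from A: R3 + R4 = 22.88 Ω appears in parallel with R2.
Effective lower resistance at A: R2 ‖ 22.88 = 4.310 Ω.
First divider: V_A = V_DC · 4.310/(4.24 + 4.310) = 6.402 V.
V_B = V_A × 0.2089 = 1.337 V.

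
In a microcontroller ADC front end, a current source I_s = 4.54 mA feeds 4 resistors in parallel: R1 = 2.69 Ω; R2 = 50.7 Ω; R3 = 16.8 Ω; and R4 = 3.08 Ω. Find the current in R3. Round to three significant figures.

Conductances: ΣG = 1/2.69 + 1/50.7 + 1/16.8 + 1/3.08 = 0.7757 (1/Ω).
R3 takes the fraction G_k/ΣG = 0.05952/0.7757 = 0.07674, so I = 4.54 × 0.07674 = 0.3484 mA.

I ≈ 0.348 mA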